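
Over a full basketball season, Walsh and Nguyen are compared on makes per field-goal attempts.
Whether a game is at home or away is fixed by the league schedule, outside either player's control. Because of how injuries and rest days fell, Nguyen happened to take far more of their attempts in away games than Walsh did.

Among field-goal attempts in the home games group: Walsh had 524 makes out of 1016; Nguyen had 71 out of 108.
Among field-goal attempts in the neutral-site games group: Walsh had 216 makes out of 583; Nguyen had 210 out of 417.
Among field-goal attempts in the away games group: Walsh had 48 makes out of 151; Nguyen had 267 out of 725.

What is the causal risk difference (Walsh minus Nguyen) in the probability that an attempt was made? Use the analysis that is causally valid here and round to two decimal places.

-0.11

The stratified and pooled comparisons disagree (Nguyen wins within each game venue; Walsh wins overall), so the answer turns on the causal role of game venue.
The imbalance in game venue arose from how field-goal attempts were allocated, not from anything the player did; and game venue independently affects the outcome. The pooled gap is confounded — condition on game venue.
Adjusting over the population distribution of game venue: 0.375·(0.516−0.657) + 0.333·(0.370−0.504) + 0.292·(0.318−0.368) = -0.112.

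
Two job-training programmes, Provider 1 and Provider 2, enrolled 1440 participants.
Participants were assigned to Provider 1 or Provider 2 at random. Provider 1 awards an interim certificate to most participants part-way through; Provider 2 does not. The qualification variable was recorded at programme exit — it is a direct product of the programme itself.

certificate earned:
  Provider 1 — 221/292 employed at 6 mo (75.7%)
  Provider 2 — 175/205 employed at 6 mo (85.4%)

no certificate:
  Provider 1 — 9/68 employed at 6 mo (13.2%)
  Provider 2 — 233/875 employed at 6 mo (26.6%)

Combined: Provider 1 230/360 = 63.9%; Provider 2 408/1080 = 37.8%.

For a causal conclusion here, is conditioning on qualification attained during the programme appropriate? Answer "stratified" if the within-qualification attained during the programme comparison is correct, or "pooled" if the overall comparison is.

pooled

Provider 2 is higher inside every qualification attained during the programme stratum but Provider 1 is higher in aggregate. Whether to stratify depends on how qualification attained during the programme relates to the programme.
Qualification attained during the programme here is a post-treatment variable shaped by the programme; conditioning on it would introduce bias rather than remove it. The overall comparison is the causal one.
Pooled: Provider 1 63.9% vs Provider 2 37.8%; Provider 1 is higher overall.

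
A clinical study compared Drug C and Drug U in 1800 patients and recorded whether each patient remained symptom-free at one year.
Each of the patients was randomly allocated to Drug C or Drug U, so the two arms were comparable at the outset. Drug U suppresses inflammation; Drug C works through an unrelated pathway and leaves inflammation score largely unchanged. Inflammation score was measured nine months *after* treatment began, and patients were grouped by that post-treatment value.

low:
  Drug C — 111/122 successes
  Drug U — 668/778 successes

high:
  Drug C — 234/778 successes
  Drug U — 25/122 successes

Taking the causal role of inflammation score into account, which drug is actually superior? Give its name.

Drug U

The inflammation score-specific comparison favours Drug C throughout, but the pooled figures favour Drug U. The question is whether to condition on inflammation score.
Inflammation score is downstream of the drug. One should not condition on a consequence of treatment, so the overall rates are the right comparison.
Pooled: Drug C 38.3% vs Drug U 77.0%; Drug U is higher overall.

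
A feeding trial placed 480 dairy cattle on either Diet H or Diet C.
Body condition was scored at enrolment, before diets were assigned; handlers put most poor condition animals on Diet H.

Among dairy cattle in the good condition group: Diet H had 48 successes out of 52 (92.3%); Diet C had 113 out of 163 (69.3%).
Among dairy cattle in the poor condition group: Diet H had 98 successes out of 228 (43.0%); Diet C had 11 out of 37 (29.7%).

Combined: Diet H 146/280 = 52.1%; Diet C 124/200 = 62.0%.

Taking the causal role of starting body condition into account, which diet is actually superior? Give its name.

Nothing the diet does changes starting body condition; the imbalance is an allocation artefact. With starting body condition also predicting the outcome, the pooled figure is confounded, and the within-stratum comparison is the causal one.
Within each level — good condition: 92.3% vs 69.3%; poor condition: 43.0% vs 29.7% — Diet H is higher every time.

Diet H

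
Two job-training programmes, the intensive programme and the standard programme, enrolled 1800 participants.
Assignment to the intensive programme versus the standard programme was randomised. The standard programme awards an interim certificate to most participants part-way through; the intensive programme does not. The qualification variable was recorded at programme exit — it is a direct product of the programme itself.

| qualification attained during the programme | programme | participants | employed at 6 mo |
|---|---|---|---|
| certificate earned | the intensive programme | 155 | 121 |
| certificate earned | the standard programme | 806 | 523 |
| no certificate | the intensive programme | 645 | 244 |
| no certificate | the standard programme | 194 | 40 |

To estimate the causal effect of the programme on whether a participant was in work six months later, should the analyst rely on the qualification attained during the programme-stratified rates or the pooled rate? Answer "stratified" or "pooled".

The qualification attained during the programme-specific comparison favours the intensive programme throughout, but the pooled figures favour the standard programme. The question is whether to condition on qualification attained during the programme.
Stratifying would compare programmes among participants the programmes themselves sorted into qualification attained during the programme groups — a form of selection on an intermediate. The unconditioned pooled rates give the total causal effect.
Pooled: the intensive programme 45.6% vs the standard programme 56.3%; the standard programme is higher overall.

pooled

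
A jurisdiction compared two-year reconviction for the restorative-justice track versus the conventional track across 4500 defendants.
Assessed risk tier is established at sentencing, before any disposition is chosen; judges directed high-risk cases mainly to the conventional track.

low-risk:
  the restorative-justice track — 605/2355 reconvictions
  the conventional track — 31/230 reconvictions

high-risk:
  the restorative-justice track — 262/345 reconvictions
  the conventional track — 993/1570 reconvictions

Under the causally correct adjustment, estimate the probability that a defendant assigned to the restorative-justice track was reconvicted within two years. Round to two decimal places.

Assessed risk tier satisfies the back-door criterion: it is not a descendant of the disposition, and it blocks the spurious path from disposition to outcome. Adjusting for it (i.e., using the within-assessed risk tier rates) gives the causal effect.
Standardising the restorative-justice track to the population assessed risk tier mix: 0.574·605/2355 + 0.426·262/345 = 0.471.

0.47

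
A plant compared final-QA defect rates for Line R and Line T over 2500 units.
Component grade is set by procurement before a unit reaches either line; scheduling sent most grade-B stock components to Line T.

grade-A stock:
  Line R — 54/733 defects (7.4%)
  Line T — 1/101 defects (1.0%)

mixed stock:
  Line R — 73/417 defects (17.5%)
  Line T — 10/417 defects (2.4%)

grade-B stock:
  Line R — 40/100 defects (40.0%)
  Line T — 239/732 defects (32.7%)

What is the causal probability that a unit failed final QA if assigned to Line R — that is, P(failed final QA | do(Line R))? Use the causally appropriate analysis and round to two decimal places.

Line T is lower inside every component grade stratum but Line R is lower in aggregate. Whether to stratify depends on how component grade relates to the line.
Component grade differs across lines for reasons unrelated to any effect of the line itself, and it separately predicts the outcome — a classic confounder. We must compare within component grade levels.
Standardising Line R to the population component grade mix: 0.334·54/733 + 0.334·73/417 + 0.333·40/100 = 0.216.

0.22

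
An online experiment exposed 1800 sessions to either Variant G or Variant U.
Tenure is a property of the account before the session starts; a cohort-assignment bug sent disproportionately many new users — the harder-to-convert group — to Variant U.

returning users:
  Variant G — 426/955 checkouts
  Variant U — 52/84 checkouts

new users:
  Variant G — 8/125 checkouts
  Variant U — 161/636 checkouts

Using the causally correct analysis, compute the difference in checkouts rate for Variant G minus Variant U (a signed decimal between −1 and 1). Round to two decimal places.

-0.18

User tenure differs across variants for reasons unrelated to any effect of the variant itself, and it separately predicts the outcome — a classic confounder. We must compare within user tenure levels.
Adjusting over the population distribution of user tenure: 0.577·(0.446−0.619) + 0.423·(0.064−0.253) = -0.180.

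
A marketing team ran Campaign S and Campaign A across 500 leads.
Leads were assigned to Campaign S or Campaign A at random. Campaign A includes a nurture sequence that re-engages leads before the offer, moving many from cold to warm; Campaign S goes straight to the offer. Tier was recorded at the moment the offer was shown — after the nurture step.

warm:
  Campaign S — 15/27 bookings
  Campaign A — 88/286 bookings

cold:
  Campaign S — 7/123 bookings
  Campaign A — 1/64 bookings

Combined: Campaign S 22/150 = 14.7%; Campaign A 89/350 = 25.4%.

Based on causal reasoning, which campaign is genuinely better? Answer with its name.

Engagement tier is downstream of the campaign. One should not condition on a consequence of treatment, so the overall rates are the right comparison.
Pooled: Campaign S 14.7% vs Campaign A 25.4%; Campaign A is higher overall.

Campaign A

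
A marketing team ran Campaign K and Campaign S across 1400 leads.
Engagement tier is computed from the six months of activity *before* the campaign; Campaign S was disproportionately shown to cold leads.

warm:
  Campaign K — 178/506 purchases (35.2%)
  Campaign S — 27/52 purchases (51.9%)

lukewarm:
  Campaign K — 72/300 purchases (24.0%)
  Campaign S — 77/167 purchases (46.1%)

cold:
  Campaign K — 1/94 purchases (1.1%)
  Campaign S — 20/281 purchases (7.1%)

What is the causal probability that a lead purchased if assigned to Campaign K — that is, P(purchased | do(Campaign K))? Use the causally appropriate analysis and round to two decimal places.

0.22

The imbalance in engagement tier arose from how leads were allocated, not from anything the campaign did; and engagement tier independently affects the outcome. The pooled gap is confounded — condition on engagement tier.
Standardising Campaign K to the population engagement tier mix: 0.399·178/506 + 0.334·72/300 + 0.268·1/94 = 0.223.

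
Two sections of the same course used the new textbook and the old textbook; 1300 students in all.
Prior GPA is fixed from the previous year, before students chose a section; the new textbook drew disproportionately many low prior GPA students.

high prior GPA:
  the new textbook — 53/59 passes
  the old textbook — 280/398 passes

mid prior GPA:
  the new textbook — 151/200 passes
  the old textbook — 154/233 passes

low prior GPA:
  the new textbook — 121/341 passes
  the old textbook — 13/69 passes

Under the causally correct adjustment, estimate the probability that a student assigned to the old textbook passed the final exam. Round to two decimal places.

0.53

The stratified and pooled comparisons disagree (the new textbook wins within each prior GPA band; the old textbook wins overall), so the answer turns on the causal role of prior GPA band.
Prior GPA band is set before the teaching method has any effect — it is not caused by the teaching method — and it independently drives the outcome. That makes it a confounder, so the causal comparison is within prior GPA band levels.
Standardising the old textbook to the population prior GPA band mix: 0.352·280/398 + 0.333·154/233 + 0.315·13/69 = 0.527.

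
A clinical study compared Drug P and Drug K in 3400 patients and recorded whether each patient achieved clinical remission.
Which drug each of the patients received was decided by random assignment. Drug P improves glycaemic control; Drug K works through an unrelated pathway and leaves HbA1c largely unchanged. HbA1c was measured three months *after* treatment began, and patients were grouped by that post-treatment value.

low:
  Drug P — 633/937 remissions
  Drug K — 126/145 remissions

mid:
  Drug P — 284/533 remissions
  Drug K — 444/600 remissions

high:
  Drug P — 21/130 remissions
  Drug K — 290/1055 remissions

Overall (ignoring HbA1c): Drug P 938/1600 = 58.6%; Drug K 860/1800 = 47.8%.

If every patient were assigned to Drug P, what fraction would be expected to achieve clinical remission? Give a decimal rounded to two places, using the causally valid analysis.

Drug K is higher inside every HbA1c stratum but Drug P is higher in aggregate. Whether to stratify depends on how HbA1c relates to the drug.
HbA1c lies on the pathway drug → HbA1c → outcome, so adjusting for it blocks the indirect effect. For the total causal effect of drug, use the unadjusted pooled rates.
So P(outcome | do(Drug P)) is just the pooled rate for Drug P: 938/1600 = 0.586.

0.59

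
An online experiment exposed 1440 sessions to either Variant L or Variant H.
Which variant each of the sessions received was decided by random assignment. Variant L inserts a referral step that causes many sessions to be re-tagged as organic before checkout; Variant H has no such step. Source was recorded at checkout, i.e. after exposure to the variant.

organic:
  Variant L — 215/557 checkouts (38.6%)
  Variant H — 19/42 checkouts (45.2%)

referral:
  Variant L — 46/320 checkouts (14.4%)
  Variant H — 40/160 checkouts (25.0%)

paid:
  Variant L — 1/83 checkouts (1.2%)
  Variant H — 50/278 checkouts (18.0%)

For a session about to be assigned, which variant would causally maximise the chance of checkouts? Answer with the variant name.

The distribution of traffic source is itself part of what the variant does — it is an intermediate outcome. Holding it fixed would remove that part of the effect; the total effect is the pooled difference.
Pooled: Variant L 27.3% vs Variant H 22.7%; Variant L is higher overall.

Variant L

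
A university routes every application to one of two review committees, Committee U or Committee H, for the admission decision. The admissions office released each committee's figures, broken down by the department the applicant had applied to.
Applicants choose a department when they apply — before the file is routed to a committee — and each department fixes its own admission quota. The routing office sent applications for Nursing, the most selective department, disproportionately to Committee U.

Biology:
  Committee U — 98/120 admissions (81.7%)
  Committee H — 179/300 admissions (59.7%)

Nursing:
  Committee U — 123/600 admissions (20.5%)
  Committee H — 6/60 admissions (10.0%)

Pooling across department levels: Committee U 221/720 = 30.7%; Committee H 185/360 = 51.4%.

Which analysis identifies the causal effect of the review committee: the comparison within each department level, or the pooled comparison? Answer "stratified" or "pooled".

stratified

Committee U is higher inside every department stratum but Committee H is higher in aggregate. Whether to stratify depends on how department relates to the review committee.
Department differs across review committees for reasons unrelated to any effect of the review committee itself, and it separately predicts the outcome — a classic confounder. We must compare within department levels.
Within each level — Biology: 81.7% vs 59.7%; Nursing: 20.5% vs 10.0% — Committee U is higher every time.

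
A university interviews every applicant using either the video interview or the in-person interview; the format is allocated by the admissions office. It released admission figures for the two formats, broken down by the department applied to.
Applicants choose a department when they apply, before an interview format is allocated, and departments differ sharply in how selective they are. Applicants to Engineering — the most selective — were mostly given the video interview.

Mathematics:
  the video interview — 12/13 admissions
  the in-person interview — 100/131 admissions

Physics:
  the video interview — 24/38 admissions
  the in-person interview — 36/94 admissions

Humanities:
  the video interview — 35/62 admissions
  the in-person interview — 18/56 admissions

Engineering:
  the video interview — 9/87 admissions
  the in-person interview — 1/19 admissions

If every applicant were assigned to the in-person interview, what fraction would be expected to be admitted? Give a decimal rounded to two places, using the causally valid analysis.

Within every department level the video interview has the higher rate, yet pooled the in-person interview does — Simpson's reversal.
Nothing the interview format does changes department; the imbalance is an allocation artefact. With department also predicting the outcome, the pooled figure is confounded, and the within-stratum comparison is the causal one.
Standardising the in-person interview to the population department mix: 0.288·100/131 + 0.264·36/94 + 0.236·18/56 + 0.212·1/19 = 0.408.

0.41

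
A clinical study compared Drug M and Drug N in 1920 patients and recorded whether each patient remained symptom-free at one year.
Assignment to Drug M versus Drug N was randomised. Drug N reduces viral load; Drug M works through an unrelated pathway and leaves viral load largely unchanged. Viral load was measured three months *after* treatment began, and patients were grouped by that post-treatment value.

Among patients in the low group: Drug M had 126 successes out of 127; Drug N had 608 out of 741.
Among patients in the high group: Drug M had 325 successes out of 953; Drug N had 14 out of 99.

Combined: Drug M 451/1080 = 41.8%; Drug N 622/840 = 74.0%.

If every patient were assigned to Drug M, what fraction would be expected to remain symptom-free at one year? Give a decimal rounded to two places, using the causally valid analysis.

Viral load here is a post-treatment variable shaped by the drug; conditioning on it would introduce bias rather than remove it. The overall comparison is the causal one.
So P(outcome | do(Drug M)) is just the pooled rate for Drug M: 451/1080 = 0.418.

0.42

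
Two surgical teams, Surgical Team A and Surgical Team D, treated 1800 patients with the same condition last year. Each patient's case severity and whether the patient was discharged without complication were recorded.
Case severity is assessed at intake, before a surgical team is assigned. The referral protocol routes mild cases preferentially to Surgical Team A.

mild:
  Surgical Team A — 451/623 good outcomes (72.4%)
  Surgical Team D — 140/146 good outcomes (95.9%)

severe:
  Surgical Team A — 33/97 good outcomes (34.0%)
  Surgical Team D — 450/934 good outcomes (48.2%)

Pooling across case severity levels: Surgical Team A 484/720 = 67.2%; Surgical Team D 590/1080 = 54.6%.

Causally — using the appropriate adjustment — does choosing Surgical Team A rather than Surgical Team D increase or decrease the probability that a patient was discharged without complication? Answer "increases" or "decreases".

decreases

Nothing the surgical team does changes case severity; the imbalance is an allocation artefact. With case severity also predicting the outcome, the pooled figure is confounded, and the within-stratum comparison is the causal one.
Within each level — mild: 72.4% vs 95.9%; severe: 34.0% vs 48.2% — Surgical Team D is higher every time.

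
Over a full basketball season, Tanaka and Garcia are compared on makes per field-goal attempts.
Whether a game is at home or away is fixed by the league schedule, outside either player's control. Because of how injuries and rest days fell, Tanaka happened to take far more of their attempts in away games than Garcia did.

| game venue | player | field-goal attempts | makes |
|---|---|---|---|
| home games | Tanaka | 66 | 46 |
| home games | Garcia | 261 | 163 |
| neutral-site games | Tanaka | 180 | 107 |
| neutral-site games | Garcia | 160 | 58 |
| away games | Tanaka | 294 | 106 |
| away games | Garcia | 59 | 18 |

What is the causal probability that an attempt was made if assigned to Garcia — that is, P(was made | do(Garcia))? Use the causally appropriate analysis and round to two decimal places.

0.43

Game venue differs across players for reasons unrelated to any effect of the player itself, and it separately predicts the outcome — a classic confounder. We must compare within game venue levels.
Standardising Garcia to the population game venue mix: 0.321·163/261 + 0.333·58/160 + 0.346·18/59 = 0.427.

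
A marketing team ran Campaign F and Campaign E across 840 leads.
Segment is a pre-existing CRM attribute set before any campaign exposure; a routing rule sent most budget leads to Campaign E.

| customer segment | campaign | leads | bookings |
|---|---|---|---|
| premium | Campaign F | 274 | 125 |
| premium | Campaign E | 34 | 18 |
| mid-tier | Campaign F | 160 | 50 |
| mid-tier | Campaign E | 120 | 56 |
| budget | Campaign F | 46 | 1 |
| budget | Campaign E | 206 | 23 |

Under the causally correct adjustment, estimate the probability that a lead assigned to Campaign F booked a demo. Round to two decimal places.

The stratified and pooled comparisons disagree (Campaign E wins within each customer segment; Campaign F wins overall), so the answer turns on the causal role of customer segment.
Customer segment is set before the campaign has any effect — it is not caused by the campaign — and it independently drives the outcome. That makes it a confounder, so the causal comparison is within customer segment levels.
Standardising Campaign F to the population customer segment mix: 0.367·125/274 + 0.333·50/160 + 0.300·1/46 = 0.278.

0.28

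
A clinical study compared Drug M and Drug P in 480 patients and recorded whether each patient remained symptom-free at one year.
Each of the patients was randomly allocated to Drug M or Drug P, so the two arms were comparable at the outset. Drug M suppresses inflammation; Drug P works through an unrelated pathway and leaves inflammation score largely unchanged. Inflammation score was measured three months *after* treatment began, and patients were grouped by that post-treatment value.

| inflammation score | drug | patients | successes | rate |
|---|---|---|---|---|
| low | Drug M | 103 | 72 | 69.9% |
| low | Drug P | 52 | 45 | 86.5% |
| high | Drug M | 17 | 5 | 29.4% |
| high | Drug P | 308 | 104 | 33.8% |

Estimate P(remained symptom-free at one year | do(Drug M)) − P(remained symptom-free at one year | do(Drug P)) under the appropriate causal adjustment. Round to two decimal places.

Within every inflammation score level Drug P has the higher rate, yet pooled Drug M does — Simpson's reversal.
Because the drug influences inflammation score, inflammation score is a post-treatment mediator, not a confounder. Stratifying on it would bias the estimate; the causal effect is the crude pooled difference.
The causal difference is the pooled difference: 0.642 − 0.414 = +0.228.

+0.23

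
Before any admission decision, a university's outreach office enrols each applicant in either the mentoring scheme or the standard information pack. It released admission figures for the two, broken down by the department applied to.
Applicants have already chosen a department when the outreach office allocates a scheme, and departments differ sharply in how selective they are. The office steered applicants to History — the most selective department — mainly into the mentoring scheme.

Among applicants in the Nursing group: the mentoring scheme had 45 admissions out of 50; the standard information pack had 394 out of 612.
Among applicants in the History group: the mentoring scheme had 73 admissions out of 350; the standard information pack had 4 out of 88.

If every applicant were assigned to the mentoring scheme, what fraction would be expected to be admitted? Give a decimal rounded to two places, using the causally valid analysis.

Department satisfies the back-door criterion: it is not a descendant of the outreach scheme, and it blocks the spurious path from outreach scheme to outcome. Adjusting for it (i.e., using the within-department rates) gives the causal effect.
Standardising the mentoring scheme to the population department mix: 0.602·45/50 + 0.398·73/350 = 0.625.

0.62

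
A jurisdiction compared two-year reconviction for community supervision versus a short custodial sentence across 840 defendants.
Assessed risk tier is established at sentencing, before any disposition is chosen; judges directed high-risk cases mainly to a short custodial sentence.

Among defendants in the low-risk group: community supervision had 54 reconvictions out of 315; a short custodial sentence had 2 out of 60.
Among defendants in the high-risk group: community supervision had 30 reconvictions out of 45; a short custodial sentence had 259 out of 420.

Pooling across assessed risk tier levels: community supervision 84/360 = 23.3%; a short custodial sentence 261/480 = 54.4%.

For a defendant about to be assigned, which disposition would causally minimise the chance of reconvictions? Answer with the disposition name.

The imbalance in assessed risk tier arose from how defendants were allocated, not from anything the disposition did; and assessed risk tier independently affects the outcome. The pooled gap is confounded — condition on assessed risk tier.
Within each level — low-risk: 17.1% vs 3.3%; high-risk: 66.7% vs 61.7% — a short custodial sentence is lower every time.

a short custodial sentence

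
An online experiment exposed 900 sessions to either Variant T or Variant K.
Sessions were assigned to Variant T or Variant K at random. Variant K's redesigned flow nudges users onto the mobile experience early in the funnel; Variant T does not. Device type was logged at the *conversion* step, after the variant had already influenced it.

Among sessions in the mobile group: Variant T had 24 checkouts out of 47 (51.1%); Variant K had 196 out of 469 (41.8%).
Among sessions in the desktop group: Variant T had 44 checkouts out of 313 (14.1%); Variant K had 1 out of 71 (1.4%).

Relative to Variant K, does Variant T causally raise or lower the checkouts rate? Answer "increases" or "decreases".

decreases

Because the variant influences device type, device type is a post-treatment mediator, not a confounder. Stratifying on it would bias the estimate; the causal effect is the crude pooled difference.
Pooled: Variant T 18.9% vs Variant K 36.5%; Variant K is higher overall.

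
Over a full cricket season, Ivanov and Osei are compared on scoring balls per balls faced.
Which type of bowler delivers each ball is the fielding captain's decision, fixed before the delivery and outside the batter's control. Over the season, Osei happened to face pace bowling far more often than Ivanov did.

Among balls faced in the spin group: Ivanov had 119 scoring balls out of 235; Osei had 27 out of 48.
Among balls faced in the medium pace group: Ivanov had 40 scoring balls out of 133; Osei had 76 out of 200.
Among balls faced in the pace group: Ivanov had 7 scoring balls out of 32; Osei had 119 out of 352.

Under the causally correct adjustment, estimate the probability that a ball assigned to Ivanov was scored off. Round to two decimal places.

0.33

Bowling type is set before the player has any effect — it is not caused by the player — and it independently drives the outcome. That makes it a confounder, so the causal comparison is within bowling type levels.
Standardising Ivanov to the population bowling type mix: 0.283·119/235 + 0.333·40/133 + 0.384·7/32 = 0.327.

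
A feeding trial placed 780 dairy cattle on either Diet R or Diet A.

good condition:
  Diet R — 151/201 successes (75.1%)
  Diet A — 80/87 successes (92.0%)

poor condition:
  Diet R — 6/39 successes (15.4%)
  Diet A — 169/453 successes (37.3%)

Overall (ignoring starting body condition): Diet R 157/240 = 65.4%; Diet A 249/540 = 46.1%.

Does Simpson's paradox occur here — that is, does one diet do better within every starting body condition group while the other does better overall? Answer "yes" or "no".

Within each starting body condition level (good condition 75.1% vs 92.0%; poor condition 15.4% vs 37.3%), Diet A has the higher rate every time. Pooled: 65.4% vs 46.1% — Diet R has the higher rate overall. The two comparisons disagree.

yes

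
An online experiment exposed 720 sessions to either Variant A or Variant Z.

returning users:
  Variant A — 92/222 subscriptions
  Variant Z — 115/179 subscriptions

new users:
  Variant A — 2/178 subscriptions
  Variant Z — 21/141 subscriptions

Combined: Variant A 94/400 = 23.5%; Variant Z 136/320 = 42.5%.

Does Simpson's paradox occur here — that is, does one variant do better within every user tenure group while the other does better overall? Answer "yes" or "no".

no

Within each user tenure level (returning users 41.4% vs 64.2%; new users 1.1% vs 14.9%), Variant Z has the higher rate every time. Pooled: 23.5% vs 42.5% — Variant Z has the higher rate overall. They agree.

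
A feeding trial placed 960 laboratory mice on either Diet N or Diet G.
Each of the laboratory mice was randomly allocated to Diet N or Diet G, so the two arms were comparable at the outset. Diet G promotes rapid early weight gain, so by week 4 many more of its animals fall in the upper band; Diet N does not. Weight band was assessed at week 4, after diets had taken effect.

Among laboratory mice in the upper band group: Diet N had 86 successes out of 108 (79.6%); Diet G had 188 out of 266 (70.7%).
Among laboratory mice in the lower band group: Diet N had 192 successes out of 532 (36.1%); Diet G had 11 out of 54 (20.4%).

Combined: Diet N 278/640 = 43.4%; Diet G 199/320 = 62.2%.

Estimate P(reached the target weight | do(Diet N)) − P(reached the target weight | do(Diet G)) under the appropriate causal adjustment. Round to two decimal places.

Week-4 weight band is downstream of the diet. One should not condition on a consequence of treatment, so the overall rates are the right comparison.
The causal difference is the pooled difference: 0.434 − 0.622 = -0.188.

-0.19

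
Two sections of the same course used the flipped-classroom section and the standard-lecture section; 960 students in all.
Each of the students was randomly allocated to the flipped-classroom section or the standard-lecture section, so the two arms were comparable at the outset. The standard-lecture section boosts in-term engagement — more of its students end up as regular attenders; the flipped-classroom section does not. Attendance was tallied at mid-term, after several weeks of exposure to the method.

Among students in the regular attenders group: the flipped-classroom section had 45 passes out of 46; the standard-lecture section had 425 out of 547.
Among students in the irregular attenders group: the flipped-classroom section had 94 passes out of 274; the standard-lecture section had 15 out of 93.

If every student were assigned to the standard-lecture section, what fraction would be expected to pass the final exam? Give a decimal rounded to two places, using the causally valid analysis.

0.69

The mid-term attendance-specific comparison favours the flipped-classroom section throughout, but the pooled figures favour the standard-lecture section. The question is whether to condition on mid-term attendance.
Mid-term attendance lies on the pathway teaching method → mid-term attendance → outcome, so adjusting for it blocks the indirect effect. For the total causal effect of teaching method, use the unadjusted pooled rates.
So P(outcome | do(the standard-lecture section)) is just the pooled rate for the standard-lecture section: 440/640 = 0.688.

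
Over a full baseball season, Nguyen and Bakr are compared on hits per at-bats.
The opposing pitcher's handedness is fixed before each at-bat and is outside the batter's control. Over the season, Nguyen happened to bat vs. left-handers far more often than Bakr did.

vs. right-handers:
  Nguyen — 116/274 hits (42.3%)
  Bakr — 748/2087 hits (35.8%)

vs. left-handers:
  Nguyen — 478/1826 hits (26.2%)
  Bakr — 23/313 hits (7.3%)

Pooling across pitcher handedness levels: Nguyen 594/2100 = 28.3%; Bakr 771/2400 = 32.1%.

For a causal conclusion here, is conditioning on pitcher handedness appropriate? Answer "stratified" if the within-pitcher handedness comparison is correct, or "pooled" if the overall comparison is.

stratified

Within every pitcher handedness level Nguyen has the higher rate, yet pooled Bakr does — Simpson's reversal.
Pitcher handedness differs across players for reasons unrelated to any effect of the player itself, and it separately predicts the outcome — a classic confounder. We must compare within pitcher handedness levels.
Within each level — vs. right-handers: 42.3% vs 35.8%; vs. left-handers: 26.2% vs 7.3% — Nguyen is higher every time.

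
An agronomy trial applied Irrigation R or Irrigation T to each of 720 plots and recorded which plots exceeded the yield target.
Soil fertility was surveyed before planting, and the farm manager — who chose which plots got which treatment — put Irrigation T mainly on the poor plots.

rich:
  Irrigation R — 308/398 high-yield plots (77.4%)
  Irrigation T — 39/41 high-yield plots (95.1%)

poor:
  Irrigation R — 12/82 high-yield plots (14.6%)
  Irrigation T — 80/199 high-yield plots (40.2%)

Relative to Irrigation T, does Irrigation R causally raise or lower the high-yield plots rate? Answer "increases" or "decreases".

Here soil fertility is a common cause — it drives both which irrigation a case falls under and the outcome. The crude comparison mixes populations; the stratum-specific rates are the causally relevant ones.
Within each level — rich: 77.4% vs 95.1%; poor: 14.6% vs 40.2% — Irrigation T is higher every time.

decreases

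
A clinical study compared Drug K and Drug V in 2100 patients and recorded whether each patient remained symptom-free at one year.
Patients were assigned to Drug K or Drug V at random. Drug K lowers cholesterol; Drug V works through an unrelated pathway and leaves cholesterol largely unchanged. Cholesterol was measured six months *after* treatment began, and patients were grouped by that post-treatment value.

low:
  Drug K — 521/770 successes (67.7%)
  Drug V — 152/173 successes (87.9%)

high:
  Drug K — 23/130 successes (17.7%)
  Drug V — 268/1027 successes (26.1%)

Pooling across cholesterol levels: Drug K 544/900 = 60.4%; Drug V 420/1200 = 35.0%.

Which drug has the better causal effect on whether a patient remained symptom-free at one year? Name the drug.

Drug V is higher inside every cholesterol stratum but Drug K is higher in aggregate. Whether to stratify depends on how cholesterol relates to the drug.
Stratifying would compare drugs among patients the drugs themselves sorted into cholesterol groups — a form of selection on an intermediate. The unconditioned pooled rates give the total causal effect.
Pooled: Drug K 60.4% vs Drug V 35.0%; Drug K is higher overall.

Drug K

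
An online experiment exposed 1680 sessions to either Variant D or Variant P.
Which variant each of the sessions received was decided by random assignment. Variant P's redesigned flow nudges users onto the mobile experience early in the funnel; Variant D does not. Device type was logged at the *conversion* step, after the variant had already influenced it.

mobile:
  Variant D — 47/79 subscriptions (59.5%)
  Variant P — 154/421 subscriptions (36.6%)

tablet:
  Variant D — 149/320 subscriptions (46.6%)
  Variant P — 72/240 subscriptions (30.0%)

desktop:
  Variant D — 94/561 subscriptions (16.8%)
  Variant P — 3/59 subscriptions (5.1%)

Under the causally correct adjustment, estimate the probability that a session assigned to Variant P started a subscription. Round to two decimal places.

Device type lies on the pathway variant → device type → outcome, so adjusting for it blocks the indirect effect. For the total causal effect of variant, use the unadjusted pooled rates.
So P(outcome | do(Variant P)) is just the pooled rate for Variant P: 229/720 = 0.318.

0.32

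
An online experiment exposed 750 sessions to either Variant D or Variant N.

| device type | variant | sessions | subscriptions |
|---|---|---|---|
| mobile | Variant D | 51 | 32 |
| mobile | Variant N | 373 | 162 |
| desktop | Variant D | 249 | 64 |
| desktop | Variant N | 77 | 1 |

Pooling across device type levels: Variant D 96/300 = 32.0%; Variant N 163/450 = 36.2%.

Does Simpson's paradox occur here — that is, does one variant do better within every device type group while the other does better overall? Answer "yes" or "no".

Within each device type level (mobile 62.7% vs 43.4%; desktop 25.7% vs 1.3%), Variant D has the higher rate every time. Pooled: 32.0% vs 36.2% — Variant N has the higher rate overall. The two comparisons disagree.

yes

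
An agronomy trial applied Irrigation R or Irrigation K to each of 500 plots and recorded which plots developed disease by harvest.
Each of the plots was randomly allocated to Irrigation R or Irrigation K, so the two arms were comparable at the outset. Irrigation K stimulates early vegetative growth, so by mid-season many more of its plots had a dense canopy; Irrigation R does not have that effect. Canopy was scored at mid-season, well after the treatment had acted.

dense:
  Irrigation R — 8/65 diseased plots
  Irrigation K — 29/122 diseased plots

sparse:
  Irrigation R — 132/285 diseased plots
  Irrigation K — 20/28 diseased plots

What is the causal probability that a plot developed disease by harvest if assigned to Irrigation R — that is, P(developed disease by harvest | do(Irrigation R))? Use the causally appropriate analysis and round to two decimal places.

The stratified and pooled comparisons disagree (Irrigation R wins within each mid-season canopy; Irrigation K wins overall), so the answer turns on the causal role of mid-season canopy.
Mid-season canopy here is a post-treatment variable shaped by the irrigation; conditioning on it would introduce bias rather than remove it. The overall comparison is the causal one.
So P(outcome | do(Irrigation R)) is just the pooled rate for Irrigation R: 140/350 = 0.400.

0.40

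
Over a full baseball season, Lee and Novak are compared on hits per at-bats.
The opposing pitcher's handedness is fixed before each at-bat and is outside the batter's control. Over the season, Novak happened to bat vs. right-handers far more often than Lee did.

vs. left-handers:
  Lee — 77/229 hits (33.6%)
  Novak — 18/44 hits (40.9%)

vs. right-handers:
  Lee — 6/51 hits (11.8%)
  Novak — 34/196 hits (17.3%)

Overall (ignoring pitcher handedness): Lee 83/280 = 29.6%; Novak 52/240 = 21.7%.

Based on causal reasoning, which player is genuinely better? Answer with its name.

The pitcher handedness-specific comparison favours Novak throughout, but the pooled figures favour Lee. The question is whether to condition on pitcher handedness.
The imbalance in pitcher handedness arose from how at-bats were allocated, not from anything the player did; and pitcher handedness independently affects the outcome. The pooled gap is confounded — condition on pitcher handedness.
Within each level — vs. left-handers: 33.6% vs 40.9%; vs. right-handers: 11.8% vs 17.3% — Novak is higher every time.

Novak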